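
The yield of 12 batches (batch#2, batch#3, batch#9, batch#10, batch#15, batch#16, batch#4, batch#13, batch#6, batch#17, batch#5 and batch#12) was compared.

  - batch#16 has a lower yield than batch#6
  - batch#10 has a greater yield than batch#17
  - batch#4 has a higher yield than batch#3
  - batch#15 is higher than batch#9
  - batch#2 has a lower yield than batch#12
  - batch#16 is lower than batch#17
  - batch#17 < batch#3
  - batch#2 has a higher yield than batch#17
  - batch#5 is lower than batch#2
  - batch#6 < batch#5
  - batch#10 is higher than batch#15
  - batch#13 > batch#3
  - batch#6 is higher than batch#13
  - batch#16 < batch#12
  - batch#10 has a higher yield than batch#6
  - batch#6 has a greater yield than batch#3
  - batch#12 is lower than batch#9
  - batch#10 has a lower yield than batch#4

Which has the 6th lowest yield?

batch#5

Piecing the relations together gives one ordering: batch#16 < batch#17 < batch#3 < batch#13 < batch#6 < batch#5 < batch#2 < batch#12 < batch#9 < batch#15 < batch#10 < batch#4.
Counting 6 from the smallest end gives batch#5.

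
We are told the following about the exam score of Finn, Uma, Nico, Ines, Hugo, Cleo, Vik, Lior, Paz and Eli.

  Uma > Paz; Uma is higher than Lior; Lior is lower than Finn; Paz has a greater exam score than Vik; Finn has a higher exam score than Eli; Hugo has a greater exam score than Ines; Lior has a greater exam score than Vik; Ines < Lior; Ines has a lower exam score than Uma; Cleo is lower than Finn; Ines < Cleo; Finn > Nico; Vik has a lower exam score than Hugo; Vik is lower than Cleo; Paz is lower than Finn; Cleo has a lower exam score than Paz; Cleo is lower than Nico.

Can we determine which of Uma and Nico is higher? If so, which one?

undetermined

Following every chain through Nico: above Nico we get Finn; below Nico we get Vik, Ines, Cleo.
Uma is not reached, and no chain runs the other way from Uma to Nico.
So the given relations leave the order of Nico and Uma undetermined.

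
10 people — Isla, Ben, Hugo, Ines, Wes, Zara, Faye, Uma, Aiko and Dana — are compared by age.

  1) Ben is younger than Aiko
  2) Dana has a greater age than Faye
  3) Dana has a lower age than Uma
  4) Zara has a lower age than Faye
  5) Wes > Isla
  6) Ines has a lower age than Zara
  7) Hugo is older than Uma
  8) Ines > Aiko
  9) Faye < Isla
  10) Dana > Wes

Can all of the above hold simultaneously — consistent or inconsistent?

Every relation is compatible with Ben < Aiko < Ines < Zara < Faye < Isla < Wes < Dana < Uma < Hugo; the set is consistent.

consistent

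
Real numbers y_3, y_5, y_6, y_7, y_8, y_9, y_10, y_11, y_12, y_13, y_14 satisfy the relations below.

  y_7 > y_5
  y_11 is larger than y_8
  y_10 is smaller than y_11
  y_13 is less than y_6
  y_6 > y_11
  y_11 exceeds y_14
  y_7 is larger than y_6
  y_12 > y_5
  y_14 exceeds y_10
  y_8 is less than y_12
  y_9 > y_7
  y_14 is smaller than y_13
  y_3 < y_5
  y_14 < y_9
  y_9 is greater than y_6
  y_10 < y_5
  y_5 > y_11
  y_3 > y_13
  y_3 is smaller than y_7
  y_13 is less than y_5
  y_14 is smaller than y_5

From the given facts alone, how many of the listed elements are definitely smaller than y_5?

6

Directly below y_5: y_10, y_14, y_11, y_13, y_3.
One step further: y_8 (6 so far).
No other element is forced below y_5 by the given relations, so the count is 6.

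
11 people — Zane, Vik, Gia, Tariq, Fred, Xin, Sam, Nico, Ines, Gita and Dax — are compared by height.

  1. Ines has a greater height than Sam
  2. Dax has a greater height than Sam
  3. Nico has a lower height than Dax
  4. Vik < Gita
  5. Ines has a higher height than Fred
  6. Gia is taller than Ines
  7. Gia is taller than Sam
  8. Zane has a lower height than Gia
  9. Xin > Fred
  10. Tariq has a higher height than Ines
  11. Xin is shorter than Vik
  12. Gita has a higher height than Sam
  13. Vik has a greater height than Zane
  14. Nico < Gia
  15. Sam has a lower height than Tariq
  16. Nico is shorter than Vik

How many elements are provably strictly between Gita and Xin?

1

The relations place Xin below Gita. An element lies strictly between them when it is forced above Xin and also forced below Gita.
Above Xin: {Vik}. Below Gita: {Nico, Zane, Fred, Sam, Vik}.
Intersection: {Vik} — 1.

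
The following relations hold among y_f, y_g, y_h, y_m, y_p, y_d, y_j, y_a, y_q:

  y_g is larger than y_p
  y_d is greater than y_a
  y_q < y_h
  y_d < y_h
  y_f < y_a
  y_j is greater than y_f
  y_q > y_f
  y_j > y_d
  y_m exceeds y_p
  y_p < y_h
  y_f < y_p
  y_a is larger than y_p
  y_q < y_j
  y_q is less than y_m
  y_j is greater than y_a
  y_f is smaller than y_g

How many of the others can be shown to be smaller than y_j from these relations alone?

5

The elements the relations force below y_j are y_f, y_p, y_a, y_q, y_d — no chain reaches any other.
That is 5.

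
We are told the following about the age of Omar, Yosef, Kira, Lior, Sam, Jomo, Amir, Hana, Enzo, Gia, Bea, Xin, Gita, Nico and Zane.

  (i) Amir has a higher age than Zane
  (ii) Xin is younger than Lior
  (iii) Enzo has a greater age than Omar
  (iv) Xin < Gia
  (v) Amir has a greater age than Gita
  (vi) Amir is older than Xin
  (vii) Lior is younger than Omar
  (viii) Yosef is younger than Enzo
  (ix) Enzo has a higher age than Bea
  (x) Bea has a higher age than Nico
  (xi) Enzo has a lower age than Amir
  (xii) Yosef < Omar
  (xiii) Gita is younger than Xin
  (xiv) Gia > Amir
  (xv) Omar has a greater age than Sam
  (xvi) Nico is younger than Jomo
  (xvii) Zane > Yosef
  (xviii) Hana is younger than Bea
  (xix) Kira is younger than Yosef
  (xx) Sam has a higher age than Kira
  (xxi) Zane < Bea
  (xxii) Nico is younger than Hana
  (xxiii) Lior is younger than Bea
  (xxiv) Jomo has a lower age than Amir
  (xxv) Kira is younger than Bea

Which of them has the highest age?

Nico is not greatest since Nico < Hana; Hana is not greatest since Hana < Bea; Gita is not greatest since Gita < Xin; Kira is not greatest since Kira < Bea; Xin is not greatest since Xin < Lior; Yosef is not greatest since Yosef < Zane; Zane is not greatest since Zane < Amir; Jomo is not greatest since Jomo < Amir; Lior is not greatest since Lior < Omar; Sam is not greatest since Sam < Omar; Bea is not greatest since Bea < Enzo; Omar is not greatest since Omar < Enzo; Enzo is not greatest since Enzo < Amir; Amir is not greatest since Amir < Gia.
Only Gia has nothing above it, so Gia is the highest age.

Gia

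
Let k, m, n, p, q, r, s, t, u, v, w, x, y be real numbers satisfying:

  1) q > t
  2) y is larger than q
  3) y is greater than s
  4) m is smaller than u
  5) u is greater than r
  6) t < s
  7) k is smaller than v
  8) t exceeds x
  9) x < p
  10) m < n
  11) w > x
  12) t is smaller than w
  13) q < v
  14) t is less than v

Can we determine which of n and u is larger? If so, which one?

Following every chain through n: below n we get m.
u is not reached, and no chain runs the other way from u to n.
So the given relations leave the order of n and u undetermined.

undetermined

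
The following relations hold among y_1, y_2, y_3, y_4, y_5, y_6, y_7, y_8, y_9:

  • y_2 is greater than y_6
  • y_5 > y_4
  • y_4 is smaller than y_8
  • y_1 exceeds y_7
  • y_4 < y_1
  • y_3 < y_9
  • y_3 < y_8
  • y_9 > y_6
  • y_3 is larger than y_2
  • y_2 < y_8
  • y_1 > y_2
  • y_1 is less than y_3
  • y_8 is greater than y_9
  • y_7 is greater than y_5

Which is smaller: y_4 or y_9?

y_4

Link the given pairs in sequence: y_4 < y_5; y_5 < y_7; y_7 < y_1; y_1 < y_3; y_3 < y_9.
Chaining these gives y_4 < y_5 < y_7 < y_1 < y_3 < y_9.
So y_4 < y_9; y_4 is the smaller of the two.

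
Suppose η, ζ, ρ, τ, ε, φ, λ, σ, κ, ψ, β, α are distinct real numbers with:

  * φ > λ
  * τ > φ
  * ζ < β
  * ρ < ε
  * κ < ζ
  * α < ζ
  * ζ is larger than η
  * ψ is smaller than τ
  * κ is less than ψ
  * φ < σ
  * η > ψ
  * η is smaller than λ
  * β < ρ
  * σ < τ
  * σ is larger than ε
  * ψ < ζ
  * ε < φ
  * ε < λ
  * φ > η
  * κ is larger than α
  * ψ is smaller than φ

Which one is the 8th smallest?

The consecutive relations fix a unique order: α < κ < ψ < η < ζ < β < ρ < ε < λ < φ < σ < τ.
Counting 8 from the smallest end gives ε.

ε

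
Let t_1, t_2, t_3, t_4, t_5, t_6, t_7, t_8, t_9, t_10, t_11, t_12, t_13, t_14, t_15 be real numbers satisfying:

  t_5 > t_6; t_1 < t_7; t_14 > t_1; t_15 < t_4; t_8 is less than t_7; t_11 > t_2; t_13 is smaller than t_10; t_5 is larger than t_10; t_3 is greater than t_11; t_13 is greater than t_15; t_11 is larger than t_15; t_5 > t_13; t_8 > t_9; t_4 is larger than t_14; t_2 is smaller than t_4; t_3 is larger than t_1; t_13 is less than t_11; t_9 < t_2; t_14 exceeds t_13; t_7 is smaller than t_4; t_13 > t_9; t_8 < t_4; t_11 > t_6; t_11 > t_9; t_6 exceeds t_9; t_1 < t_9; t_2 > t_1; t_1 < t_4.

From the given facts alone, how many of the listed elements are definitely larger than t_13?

6

From t_13 the given relations immediately reach t_10, t_14, t_11, t_5.
From those, t_3, t_4 — 6 in total.
Nothing else is reachable above t_13; 6 in all.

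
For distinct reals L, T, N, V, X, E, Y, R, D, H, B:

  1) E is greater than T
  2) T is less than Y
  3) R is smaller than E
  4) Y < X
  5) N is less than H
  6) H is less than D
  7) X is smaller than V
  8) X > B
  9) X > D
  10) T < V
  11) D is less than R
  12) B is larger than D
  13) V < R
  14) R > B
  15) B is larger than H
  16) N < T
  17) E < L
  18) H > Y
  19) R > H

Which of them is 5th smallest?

Chaining the given pairs: N < T < Y < H < D < B < X < V < R < E < L.
The 5th smallest is D.

D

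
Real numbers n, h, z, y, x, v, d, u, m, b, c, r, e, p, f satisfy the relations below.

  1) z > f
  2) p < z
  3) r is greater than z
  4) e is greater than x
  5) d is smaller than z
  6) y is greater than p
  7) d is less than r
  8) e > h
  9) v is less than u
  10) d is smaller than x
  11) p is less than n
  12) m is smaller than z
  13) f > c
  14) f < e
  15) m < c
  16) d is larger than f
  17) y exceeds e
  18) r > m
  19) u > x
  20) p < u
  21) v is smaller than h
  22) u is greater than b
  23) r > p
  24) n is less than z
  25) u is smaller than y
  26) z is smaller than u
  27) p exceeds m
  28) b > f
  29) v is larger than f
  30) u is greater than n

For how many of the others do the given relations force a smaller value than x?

From x the given relations immediately reach d.
From those, f — 2 in total.
From those, c — 3 in total.
From those, m — 4 in total.
Nothing else is reachable below x; 4 in all.

4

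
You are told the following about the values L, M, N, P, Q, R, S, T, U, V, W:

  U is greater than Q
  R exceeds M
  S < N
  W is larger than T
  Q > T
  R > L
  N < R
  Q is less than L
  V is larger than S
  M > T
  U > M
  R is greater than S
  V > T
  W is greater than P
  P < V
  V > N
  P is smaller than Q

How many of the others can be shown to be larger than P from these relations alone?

From P the given relations immediately reach Q, V, W.
From those, L, U — 5 in total.
From those, R — 6 in total.
Nothing else is reachable above P; 6 in all.

6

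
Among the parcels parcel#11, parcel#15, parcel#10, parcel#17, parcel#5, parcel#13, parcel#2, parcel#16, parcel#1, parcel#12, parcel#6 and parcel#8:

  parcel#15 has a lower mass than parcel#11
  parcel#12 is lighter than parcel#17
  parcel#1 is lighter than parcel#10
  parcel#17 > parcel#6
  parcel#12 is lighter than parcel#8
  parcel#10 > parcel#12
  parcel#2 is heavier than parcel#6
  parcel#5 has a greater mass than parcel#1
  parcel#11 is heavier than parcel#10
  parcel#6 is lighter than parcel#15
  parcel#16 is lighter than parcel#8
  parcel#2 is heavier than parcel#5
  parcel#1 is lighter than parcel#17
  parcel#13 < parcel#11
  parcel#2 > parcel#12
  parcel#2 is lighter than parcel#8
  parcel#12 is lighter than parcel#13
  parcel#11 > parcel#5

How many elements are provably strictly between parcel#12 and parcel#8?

1

The relations place parcel#12 below parcel#8. An element lies strictly between them when it is forced above parcel#12 and also forced below parcel#8.
Above parcel#12: {parcel#13, parcel#17, parcel#10, parcel#2, parcel#11}. Below parcel#8: {parcel#16, parcel#1, parcel#6, parcel#5, parcel#2}.
Intersection: {parcel#2} — 1.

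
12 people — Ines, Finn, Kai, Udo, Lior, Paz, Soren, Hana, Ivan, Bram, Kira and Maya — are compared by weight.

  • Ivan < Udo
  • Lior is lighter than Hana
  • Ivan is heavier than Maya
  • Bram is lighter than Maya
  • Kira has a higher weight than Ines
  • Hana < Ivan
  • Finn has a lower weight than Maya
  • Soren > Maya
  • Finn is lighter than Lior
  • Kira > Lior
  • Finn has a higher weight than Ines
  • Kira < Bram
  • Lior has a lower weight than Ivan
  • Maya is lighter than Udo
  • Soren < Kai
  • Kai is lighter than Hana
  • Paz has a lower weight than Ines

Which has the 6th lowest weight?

Chaining the given pairs: Paz < Ines < Finn < Lior < Kira < Bram < Maya < Soren < Kai < Hana < Ivan < Udo.
Counting 6 from the smallest end gives Bram.

Bram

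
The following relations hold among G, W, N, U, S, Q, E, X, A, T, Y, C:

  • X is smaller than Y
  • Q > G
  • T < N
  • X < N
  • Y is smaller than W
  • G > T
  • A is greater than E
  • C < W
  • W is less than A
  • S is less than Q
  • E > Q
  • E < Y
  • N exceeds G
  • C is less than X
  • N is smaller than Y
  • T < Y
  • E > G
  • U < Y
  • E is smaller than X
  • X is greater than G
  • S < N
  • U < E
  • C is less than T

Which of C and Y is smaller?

C

C < T < G < Q < E < X < N < Y, by transitivity through T, G, Q, E, X, N.
So C < Y; C is the smaller of the two.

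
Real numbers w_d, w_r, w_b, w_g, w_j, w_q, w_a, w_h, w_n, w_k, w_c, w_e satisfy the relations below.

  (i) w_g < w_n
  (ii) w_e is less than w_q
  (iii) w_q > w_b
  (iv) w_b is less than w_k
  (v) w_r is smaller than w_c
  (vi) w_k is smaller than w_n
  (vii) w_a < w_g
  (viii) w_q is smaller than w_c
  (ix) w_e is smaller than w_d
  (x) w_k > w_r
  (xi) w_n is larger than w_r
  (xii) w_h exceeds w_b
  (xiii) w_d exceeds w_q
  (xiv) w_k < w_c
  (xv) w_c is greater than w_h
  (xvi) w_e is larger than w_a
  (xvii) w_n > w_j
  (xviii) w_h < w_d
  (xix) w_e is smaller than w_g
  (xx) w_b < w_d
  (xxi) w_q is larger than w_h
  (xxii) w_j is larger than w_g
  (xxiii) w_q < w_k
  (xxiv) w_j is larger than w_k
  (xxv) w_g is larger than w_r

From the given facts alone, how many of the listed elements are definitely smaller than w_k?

6

From w_k the given relations immediately reach w_b, w_r, w_q.
From those, w_h, w_e — 5 in total.
From those, w_a — 6 in total.
Nothing else is reachable below w_k; 6 in all.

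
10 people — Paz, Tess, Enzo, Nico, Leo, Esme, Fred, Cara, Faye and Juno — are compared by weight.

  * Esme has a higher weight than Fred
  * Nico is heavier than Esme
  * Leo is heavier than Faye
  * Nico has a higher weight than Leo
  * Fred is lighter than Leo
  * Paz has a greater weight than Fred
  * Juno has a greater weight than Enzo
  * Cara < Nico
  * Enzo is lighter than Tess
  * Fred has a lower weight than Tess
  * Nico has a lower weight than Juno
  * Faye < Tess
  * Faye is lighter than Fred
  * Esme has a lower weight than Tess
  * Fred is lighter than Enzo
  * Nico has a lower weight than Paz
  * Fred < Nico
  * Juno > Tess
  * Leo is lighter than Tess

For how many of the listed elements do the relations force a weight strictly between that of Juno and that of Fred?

5

Chaining upward from Fred reaches: Leo, Enzo, Esme, Tess, Nico, Paz.
Chaining downward from Juno reaches: Faye, Cara, Leo, Enzo, Esme, Tess, Nico.
Strictly between Fred and Juno are those in both lists: Leo, Enzo, Esme, Tess, Nico — 5 elements.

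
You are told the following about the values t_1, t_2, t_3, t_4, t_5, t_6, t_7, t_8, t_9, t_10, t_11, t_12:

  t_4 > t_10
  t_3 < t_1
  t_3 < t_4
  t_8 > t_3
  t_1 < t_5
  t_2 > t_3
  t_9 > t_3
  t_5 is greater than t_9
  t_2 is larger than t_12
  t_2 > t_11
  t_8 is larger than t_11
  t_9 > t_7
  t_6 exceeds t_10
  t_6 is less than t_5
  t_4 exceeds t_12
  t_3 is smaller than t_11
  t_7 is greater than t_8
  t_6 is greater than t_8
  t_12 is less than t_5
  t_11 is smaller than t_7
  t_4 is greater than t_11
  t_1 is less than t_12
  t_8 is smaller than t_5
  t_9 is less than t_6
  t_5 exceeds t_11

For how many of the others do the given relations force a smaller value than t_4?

From t_4 the given relations immediately reach t_3, t_11, t_12, t_10.
From those, t_1 — 5 in total.
No other element is forced below t_4 by the given relations, so the count is 5.

5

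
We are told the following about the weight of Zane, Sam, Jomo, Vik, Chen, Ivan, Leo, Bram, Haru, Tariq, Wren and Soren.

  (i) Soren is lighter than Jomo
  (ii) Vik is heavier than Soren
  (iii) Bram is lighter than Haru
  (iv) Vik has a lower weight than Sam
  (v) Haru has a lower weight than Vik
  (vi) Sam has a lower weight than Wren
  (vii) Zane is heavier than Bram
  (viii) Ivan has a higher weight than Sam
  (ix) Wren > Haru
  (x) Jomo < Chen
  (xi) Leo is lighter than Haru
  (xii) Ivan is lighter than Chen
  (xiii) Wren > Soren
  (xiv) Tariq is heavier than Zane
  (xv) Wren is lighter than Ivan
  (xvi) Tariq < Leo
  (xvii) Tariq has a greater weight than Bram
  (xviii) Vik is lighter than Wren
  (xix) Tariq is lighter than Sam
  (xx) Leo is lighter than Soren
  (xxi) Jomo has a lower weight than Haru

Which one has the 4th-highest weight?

Piecing the relations together gives one ordering: Bram < Zane < Tariq < Leo < Soren < Jomo < Haru < Vik < Sam < Wren < Ivan < Chen.
The 4th largest is Sam.

Sam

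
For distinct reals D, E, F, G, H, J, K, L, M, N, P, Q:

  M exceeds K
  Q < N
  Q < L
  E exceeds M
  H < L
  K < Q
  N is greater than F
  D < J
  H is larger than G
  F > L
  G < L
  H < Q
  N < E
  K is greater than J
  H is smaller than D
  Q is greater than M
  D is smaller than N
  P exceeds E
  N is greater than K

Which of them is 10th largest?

D

The consecutive relations fix a unique order: G < H < D < J < K < M < Q < L < F < N < E < P.
The 10th largest is D.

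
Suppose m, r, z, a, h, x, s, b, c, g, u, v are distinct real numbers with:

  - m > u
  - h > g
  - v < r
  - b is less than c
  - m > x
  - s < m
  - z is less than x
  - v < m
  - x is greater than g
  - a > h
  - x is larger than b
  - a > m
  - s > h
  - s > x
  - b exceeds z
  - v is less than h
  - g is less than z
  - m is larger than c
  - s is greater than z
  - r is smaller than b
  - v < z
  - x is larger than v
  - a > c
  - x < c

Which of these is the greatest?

Chaining downward from a: directly below it, h, c, m; then v, g, b, x, s, u; then r, z.
That covers every other element, and nothing is given above a, so a is the greatest.

a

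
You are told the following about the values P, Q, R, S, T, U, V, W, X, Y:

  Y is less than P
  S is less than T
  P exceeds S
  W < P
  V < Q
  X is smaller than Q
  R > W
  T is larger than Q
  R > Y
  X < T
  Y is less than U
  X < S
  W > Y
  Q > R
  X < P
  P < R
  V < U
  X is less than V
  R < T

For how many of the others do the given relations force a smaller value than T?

The elements the relations force below T are Y, X, S, W, P, V, R, Q — no chain reaches any other.
That is 8.

8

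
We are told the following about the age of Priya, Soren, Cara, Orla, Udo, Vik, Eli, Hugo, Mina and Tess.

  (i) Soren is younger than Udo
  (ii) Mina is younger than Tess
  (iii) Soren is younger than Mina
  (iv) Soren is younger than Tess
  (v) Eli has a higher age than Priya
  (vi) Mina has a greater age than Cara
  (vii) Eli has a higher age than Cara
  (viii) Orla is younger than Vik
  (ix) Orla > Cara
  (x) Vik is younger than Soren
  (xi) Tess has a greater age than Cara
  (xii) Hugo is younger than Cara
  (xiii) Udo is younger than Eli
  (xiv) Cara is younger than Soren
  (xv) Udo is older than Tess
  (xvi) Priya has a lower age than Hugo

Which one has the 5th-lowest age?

The consecutive relations fix a unique order: Priya < Hugo < Cara < Orla < Vik < Soren < Mina < Tess < Udo < Eli.
Counting 5 from the smallest end gives Vik.

Vik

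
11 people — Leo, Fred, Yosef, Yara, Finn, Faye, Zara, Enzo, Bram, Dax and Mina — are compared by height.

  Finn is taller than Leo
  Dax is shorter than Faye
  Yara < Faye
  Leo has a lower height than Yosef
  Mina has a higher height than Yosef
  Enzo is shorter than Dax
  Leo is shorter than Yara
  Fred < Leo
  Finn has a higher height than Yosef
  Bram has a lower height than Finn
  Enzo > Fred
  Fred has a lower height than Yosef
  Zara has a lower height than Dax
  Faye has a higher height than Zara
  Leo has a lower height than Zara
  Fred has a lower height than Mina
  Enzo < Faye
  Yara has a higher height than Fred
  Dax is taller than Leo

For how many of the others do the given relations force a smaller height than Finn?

4

Directly below Finn: Leo, Yosef, Bram.
One step further: Fred (4 so far).
Nothing else is reachable below Finn; 4 in all.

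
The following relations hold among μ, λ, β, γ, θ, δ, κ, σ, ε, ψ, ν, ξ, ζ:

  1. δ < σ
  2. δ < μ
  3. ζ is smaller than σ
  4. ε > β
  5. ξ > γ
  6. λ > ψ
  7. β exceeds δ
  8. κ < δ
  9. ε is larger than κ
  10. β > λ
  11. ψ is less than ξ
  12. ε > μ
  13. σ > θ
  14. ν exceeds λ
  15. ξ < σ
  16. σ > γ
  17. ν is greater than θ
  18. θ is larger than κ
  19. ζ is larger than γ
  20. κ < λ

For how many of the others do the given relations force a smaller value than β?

Directly below β: δ, λ.
One step further: κ, ψ (4 so far).
No other element is forced below β by the given relations, so the count is 4.

4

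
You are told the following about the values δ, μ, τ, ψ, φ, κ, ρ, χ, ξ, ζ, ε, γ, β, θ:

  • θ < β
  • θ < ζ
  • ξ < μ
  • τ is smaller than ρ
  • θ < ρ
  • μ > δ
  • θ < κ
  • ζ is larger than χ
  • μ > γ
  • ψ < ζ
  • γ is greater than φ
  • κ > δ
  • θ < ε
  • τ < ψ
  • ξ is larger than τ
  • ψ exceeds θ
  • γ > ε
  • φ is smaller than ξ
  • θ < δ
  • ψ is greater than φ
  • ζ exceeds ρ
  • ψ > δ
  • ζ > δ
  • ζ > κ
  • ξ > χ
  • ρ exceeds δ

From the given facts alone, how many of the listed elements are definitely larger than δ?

Directly above δ: κ, ψ, ρ, ζ, μ.
Nothing else is reachable above δ; 5 in all.

5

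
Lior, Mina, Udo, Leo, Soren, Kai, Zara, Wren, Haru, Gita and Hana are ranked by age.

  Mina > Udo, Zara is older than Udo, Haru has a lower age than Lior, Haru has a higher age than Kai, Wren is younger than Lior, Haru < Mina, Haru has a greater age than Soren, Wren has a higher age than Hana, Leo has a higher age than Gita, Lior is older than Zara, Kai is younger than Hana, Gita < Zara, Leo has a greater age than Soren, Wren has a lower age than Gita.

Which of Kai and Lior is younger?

Kai < Hana and Hana < Wren give Kai < Wren.
With Wren < Gita: Kai < Hana < Wren < Gita.
With Gita < Zara: Kai < Hana < Wren < Gita < Zara.
Then Zara < Lior extends the chain to Lior.
So Kai < Lior; Kai is the younger of the two.

Kai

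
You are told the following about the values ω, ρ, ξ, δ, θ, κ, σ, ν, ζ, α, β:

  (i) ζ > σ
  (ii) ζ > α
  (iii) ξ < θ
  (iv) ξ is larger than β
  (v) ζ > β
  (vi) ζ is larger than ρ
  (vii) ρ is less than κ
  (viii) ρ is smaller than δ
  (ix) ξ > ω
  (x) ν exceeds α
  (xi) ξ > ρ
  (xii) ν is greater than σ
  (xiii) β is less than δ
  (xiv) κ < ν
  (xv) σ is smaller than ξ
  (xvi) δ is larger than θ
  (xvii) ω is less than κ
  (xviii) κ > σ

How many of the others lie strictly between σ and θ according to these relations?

1

Chaining upward from σ reaches: κ, ζ, ξ, δ, ν.
Chaining downward from θ reaches: ρ, β, ω, ξ.
Strictly between σ and θ are those in both lists: ξ — 1 element.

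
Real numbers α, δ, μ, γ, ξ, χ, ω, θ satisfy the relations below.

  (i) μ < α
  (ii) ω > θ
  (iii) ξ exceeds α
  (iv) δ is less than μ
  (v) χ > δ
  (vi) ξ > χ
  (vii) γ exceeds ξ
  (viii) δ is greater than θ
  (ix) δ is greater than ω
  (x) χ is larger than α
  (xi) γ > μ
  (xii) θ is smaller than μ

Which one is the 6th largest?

δ

The consecutive relations fix a unique order: θ < ω < δ < μ < α < χ < ξ < γ.
The 6th largest is δ.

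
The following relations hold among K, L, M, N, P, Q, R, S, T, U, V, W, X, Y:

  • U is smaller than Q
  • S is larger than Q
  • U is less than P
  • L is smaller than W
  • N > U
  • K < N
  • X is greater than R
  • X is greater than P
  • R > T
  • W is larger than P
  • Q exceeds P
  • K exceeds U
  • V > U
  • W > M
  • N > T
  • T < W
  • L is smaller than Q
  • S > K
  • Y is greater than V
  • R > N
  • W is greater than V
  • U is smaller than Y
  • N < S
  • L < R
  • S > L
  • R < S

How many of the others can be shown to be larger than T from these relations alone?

Directly above T: N, R, W.
One step further: S, X (5 so far).
Nothing else is reachable above T; 5 in all.

5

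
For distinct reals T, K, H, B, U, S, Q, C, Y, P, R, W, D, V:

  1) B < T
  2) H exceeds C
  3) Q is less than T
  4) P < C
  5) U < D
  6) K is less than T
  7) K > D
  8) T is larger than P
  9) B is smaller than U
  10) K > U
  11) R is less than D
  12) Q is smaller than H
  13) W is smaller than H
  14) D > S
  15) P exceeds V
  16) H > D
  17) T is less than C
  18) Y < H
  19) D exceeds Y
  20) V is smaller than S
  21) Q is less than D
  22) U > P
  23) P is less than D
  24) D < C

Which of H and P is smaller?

P

The relevant relations are P < U; U < D; D < K; K < T; T < C; C < H.
Together: P < U < D < K < T < C < H.
So P < H; P is the smaller of the two.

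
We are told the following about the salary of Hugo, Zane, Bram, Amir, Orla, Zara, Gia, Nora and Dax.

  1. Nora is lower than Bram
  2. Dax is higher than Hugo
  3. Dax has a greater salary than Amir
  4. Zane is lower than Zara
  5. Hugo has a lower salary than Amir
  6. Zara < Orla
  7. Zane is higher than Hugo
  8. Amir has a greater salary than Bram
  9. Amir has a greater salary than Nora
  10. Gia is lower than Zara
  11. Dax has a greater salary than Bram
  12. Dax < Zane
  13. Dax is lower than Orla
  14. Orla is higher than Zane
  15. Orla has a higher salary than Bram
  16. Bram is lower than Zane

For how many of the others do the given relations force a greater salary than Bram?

From Bram the given relations immediately reach Amir, Dax, Zane, Orla.
From those, Zara — 5 in total.
No other element is forced above Bram by the given relations, so the count is 5.

5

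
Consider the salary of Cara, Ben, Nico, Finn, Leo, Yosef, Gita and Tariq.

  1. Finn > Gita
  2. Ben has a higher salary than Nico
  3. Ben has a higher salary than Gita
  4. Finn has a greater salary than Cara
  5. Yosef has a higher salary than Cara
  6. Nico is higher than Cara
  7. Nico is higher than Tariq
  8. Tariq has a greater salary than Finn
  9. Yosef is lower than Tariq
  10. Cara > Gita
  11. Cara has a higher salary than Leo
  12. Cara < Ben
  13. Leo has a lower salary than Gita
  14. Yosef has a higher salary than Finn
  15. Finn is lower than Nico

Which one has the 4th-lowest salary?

Finn

Chaining the given pairs: Leo < Gita < Cara < Finn < Yosef < Tariq < Nico < Ben.
Counting 4 from the smallest end gives Finn.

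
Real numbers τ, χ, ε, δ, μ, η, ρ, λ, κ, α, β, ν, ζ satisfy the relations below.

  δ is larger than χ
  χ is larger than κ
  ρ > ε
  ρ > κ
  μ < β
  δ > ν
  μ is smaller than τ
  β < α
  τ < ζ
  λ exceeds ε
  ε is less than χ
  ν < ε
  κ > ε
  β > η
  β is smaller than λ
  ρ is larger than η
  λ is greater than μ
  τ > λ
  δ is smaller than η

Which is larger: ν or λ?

Link the given pairs in sequence: ν < ε; ε < χ; χ < δ; δ < η; η < β; β < λ.
Chaining these gives ν < ε < χ < δ < η < β < λ.
So ν < λ; λ is the larger of the two.

λ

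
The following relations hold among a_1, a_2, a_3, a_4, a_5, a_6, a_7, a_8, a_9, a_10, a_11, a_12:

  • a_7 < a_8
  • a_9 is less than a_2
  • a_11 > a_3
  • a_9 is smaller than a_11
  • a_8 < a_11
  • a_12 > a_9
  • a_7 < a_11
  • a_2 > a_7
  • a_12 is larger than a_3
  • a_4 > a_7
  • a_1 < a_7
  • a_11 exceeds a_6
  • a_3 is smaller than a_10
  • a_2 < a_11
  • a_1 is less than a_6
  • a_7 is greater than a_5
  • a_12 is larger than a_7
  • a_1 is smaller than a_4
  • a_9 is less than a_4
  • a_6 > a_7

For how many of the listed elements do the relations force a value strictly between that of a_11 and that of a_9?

1

The relations place a_9 below a_11. An element lies strictly between them when it is forced above a_9 and also forced below a_11.
Above a_9: {a_4, a_2, a_12}. Below a_11: {a_3, a_1, a_5, a_7, a_6, a_2, a_8}.
Intersection: {a_2} — 1.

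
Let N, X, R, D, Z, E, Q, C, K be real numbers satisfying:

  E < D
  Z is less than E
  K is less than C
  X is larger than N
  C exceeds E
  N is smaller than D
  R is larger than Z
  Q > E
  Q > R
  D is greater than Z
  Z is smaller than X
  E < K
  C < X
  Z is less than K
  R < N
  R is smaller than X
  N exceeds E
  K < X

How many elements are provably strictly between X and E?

The relations place E below X. An element lies strictly between them when it is forced above E and also forced below X.
Above E: {K, C, Q, N, D}. Below X: {Z, K, C, R, N}.
Intersection: {K, C, N} — 3.

3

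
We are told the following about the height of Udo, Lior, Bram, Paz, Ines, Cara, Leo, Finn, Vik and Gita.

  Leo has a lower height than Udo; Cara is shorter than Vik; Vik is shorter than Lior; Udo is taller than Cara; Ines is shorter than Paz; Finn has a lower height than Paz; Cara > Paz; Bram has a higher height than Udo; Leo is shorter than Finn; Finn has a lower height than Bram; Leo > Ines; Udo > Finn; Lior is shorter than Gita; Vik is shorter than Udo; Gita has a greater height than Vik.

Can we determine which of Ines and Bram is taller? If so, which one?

Bram

Ines < Leo and Leo < Finn give Ines < Finn.
With Finn < Paz: Ines < Leo < Finn < Paz.
With Paz < Cara: Ines < Leo < Finn < Paz < Cara.
With Cara < Udo: Ines < Leo < Finn < Paz < Cara < Udo.
With Udo < Bram: Ines < Leo < Finn < Paz < Cara < Udo < Bram.
So Bram is taller.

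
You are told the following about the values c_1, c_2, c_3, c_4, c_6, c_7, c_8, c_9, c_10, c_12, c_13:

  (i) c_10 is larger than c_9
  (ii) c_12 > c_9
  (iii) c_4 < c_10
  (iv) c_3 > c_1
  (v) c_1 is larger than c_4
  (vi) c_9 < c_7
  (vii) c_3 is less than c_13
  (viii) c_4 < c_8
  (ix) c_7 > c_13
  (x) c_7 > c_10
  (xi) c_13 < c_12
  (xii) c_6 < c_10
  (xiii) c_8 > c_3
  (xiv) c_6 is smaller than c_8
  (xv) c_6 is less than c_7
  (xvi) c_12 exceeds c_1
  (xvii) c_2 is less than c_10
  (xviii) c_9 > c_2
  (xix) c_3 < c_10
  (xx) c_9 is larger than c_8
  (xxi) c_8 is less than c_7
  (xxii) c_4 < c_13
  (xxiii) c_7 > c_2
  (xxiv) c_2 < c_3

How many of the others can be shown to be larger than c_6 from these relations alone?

From c_6 the given relations immediately reach c_8, c_10, c_7.
From those, c_9 — 4 in total.
From those, c_12 — 5 in total.
No other element is forced above c_6 by the given relations, so the count is 5.

5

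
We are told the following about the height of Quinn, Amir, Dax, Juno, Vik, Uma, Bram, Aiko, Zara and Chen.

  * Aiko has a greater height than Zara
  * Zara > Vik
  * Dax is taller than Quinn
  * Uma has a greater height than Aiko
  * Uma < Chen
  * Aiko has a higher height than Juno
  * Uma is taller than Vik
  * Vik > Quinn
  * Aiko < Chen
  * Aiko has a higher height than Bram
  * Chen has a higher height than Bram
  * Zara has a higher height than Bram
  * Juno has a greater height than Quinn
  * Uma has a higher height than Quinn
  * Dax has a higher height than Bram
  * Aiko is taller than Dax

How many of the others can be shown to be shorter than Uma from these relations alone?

From Uma the given relations immediately reach Quinn, Vik, Aiko.
From those, Bram, Zara, Dax, Juno — 7 in total.
Nothing else is reachable below Uma; 7 in all.

7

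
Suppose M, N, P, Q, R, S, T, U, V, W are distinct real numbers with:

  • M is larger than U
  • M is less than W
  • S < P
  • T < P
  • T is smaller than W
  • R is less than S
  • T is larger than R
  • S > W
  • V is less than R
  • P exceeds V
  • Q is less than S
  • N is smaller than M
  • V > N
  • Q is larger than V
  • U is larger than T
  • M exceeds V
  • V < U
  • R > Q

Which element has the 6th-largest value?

T

The consecutive relations fix a unique order: N < V < Q < R < T < U < M < W < S < P.
Counting 6 from the largest end gives T.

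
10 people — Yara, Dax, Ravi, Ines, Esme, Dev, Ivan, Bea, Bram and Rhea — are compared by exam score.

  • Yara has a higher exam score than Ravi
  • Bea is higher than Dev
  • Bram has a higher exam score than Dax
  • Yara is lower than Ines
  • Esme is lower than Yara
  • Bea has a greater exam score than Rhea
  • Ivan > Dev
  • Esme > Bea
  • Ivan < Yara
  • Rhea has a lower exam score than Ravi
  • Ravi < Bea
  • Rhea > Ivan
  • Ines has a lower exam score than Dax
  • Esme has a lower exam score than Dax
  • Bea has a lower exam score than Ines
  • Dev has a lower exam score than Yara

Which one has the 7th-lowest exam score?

Piecing the relations together gives one ordering: Dev < Ivan < Rhea < Ravi < Bea < Esme < Yara < Ines < Dax < Bram.
Counting 7 from the smallest end gives Yara.

Yara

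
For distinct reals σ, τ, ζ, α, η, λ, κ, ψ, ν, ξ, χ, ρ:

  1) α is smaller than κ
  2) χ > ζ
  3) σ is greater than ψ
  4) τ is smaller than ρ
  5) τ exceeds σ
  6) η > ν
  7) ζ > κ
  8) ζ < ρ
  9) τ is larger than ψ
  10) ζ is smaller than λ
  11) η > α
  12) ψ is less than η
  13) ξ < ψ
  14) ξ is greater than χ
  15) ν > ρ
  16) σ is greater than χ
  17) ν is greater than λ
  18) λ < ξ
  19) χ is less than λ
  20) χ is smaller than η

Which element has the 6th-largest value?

The consecutive relations fix a unique order: α < κ < ζ < χ < λ < ξ < ψ < σ < τ < ρ < ν < η.
The 6th largest is ψ.

ψ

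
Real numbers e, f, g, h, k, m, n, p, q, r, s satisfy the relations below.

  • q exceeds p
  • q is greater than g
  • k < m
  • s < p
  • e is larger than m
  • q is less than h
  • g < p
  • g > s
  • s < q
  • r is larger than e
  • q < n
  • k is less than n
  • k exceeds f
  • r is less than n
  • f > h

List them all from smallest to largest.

s < g < p < q < h < f < k < m < e < r < n

Each adjacent pair is fixed by a given relation: s < g; g < p; p < q; q < h; h < f; f < k; k < m; m < e; e < r; r < n. Chaining them end to end gives the full order.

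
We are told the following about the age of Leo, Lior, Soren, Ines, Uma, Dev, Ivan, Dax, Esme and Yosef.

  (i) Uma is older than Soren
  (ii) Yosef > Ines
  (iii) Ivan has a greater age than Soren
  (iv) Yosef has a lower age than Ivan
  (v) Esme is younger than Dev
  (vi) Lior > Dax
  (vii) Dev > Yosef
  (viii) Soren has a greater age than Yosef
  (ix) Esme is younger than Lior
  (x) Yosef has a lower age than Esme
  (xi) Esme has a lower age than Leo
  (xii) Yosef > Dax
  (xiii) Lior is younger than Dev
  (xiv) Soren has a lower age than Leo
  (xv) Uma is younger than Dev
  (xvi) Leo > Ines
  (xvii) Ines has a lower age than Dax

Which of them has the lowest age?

Dax is not least since Ines < Dax; Yosef is not least since Dax < Yosef; Soren is not least since Yosef < Soren; Esme is not least since Yosef < Esme; Uma is not least since Soren < Uma; Lior is not least since Esme < Lior; Dev is not least since Yosef < Dev; Ivan is not least since Soren < Ivan; Leo is not least since Esme < Leo.
Only Ines has nothing below it, so Ines is the lowest age.

Ines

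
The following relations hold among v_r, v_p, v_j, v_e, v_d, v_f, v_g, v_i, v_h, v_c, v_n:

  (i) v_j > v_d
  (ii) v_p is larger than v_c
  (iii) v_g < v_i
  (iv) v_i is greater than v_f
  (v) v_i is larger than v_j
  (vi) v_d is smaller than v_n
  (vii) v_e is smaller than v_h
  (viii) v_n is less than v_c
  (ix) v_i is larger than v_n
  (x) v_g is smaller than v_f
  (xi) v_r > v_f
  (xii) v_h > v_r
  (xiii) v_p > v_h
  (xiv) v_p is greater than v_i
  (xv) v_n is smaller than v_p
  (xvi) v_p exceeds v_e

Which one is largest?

Chaining downward from v_p: directly below it, v_e, v_n, v_h, v_c, v_i; then v_g, v_d, v_f, v_r, v_j.
That covers every other element, and nothing is given above v_p, so v_p is the largest.

v_p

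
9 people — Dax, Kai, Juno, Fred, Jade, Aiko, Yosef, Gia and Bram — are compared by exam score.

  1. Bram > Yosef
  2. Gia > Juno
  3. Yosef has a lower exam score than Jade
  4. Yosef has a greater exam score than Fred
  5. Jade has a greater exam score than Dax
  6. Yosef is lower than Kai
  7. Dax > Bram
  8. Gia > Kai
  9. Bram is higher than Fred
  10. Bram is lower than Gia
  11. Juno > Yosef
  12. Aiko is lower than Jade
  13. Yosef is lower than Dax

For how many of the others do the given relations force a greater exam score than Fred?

7

Directly above Fred: Yosef, Bram.
One step further: Juno, Kai, Dax, Jade, Gia (7 so far).
Nothing else is reachable above Fred; 7 in all.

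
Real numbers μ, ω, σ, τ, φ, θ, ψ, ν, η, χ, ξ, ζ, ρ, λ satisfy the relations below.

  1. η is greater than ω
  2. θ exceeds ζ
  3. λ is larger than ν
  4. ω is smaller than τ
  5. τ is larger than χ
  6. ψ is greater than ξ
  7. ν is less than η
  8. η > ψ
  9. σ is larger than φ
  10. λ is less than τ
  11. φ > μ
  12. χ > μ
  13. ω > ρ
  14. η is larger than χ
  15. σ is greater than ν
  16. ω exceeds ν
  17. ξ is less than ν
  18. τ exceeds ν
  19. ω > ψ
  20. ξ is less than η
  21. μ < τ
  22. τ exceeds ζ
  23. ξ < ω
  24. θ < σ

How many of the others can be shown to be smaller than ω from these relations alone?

Directly below ω: ξ, ν, ρ, ψ.
No other element is forced below ω by the given relations, so the count is 4.

4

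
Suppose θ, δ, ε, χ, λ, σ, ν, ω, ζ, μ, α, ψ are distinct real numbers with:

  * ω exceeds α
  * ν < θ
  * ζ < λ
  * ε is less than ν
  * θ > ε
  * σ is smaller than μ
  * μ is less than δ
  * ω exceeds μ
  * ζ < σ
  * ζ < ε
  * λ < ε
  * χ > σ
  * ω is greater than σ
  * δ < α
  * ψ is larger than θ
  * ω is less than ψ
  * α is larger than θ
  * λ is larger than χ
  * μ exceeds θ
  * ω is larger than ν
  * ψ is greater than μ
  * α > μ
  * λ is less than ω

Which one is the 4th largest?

Piecing the relations together gives one ordering: ζ < σ < χ < λ < ε < ν < θ < μ < δ < α < ω < ψ.
The 4th largest is δ.

δ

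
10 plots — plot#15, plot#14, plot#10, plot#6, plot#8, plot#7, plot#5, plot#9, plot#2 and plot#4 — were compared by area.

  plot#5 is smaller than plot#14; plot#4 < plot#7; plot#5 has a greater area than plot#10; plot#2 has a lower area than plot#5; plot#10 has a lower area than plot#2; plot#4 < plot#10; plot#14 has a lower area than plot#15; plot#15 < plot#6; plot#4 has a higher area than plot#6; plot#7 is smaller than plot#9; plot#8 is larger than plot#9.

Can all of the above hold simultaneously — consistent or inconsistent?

Chaining the given relations yields plot#10 < plot#2 < plot#5 < plot#14 < plot#15 < plot#6 < plot#4, so plot#10 < plot#4. But one relation states plot#4 < plot#10. These cannot both hold.

inconsistent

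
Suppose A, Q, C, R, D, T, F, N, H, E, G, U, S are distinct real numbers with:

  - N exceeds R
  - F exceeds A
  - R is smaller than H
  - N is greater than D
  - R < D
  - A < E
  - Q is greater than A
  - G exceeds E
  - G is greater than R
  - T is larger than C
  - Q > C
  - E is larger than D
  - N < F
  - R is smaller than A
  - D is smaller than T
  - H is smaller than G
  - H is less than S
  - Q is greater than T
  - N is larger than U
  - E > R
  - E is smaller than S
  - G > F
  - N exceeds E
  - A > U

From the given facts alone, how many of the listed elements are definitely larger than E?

4

The elements the relations force above E are N, F, S, G — no chain reaches any other.
That is 4.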